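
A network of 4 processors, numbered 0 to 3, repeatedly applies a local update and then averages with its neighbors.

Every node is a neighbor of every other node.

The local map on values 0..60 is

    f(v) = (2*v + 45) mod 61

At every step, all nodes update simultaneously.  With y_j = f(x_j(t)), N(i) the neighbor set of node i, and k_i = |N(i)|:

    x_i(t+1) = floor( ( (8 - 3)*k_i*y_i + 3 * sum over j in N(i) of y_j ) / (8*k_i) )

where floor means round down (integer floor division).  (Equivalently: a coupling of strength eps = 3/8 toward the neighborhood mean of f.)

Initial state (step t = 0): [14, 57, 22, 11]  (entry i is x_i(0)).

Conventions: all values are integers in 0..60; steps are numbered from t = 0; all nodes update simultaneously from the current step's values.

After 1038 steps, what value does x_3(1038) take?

Answer: x_3(1038) = 29
Key observation: The state at step 5, [45, 27, 22, 42], reappears at step 10: the system is in a cycle of period 5 from step 5 on.  Therefore the state at step 1038 equals the state at step 5 + ((1038 - 5) mod 5) = 8, which is [32, 44, 39, 29].

Derivation:
t=0: [14, 57, 22, 11]
t=1: [16, 28, 24, 13]
t=2: [20, 32, 28, 17]
t=3: [28, 40, 36, 25]
t=4: [36, 18, 44, 33]
t=5: [45, 27, 22, 42]
t=6: [17, 29, 24, 14]
t=7: [22, 34, 29, 19]
t=8: [32, 44, 39, 29]
t=9: [36, 18, 13, 33]
t=10: [45, 27, 22, 42]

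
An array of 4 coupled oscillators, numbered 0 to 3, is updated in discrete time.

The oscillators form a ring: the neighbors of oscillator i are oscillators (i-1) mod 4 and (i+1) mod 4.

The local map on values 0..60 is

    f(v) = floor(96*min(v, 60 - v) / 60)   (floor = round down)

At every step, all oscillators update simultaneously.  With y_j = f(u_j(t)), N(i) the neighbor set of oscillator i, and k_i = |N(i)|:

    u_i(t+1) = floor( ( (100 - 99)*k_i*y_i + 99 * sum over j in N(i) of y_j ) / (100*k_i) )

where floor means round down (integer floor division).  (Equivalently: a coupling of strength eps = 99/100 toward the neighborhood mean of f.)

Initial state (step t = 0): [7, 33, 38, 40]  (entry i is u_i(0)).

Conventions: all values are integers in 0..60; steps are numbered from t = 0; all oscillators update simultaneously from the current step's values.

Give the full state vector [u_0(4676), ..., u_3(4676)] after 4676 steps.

Answer: [25, 25, 25, 25]
Key observation: The state at step 5, [40, 40, 40, 40], reappears at step 9: the system is in a cycle of period 4 from step 5 on.  Therefore the state at step 4676 equals the state at step 5 + ((4676 - 5) mod 4) = 8, which is [25, 25, 25, 25].

Derivation:
t=0: [7, 33, 38, 40]
t=1: [37, 23, 37, 23]
t=2: [36, 36, 36, 36]
t=3: [38, 38, 38, 38]
t=4: [35, 35, 35, 35]
t=5: [40, 40, 40, 40]
t=6: [32, 32, 32, 32]
t=7: [44, 44, 44, 44]
t=8: [25, 25, 25, 25]
t=9: [40, 40, 40, 40]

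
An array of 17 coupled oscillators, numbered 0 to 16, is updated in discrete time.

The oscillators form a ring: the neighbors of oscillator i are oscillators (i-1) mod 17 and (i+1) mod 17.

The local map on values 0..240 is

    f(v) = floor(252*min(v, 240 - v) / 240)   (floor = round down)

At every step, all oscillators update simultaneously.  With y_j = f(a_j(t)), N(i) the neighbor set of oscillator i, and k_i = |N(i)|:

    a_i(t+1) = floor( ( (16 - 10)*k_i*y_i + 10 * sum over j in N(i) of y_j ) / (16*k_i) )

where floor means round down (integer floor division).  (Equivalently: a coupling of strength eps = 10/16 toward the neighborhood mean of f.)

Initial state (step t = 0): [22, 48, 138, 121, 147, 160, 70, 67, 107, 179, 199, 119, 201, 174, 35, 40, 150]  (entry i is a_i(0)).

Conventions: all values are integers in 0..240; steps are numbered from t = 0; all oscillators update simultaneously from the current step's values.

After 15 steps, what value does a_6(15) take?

Answer: a_6(15) = 122

Derivation:
t=0: [22, 48, 138, 121, 147, 160, 70, 67, 107, 179, 199, 119, 201, 174, 35, 40, 150]
t=1: [53, 59, 94, 110, 101, 84, 75, 84, 83, 72, 74, 72, 75, 49, 48, 56, 55]
t=2: [57, 70, 91, 106, 103, 90, 84, 84, 83, 79, 75, 76, 68, 59, 52, 55, 56]
t=3: [63, 75, 93, 105, 104, 96, 89, 87, 85, 82, 79, 76, 70, 61, 57, 56, 58]
t=4: [67, 80, 95, 105, 106, 100, 94, 91, 88, 85, 82, 78, 72, 65, 60, 58, 61]
t=5: [72, 84, 97, 106, 108, 104, 99, 95, 92, 89, 85, 80, 74, 68, 63, 62, 64]
t=6: [76, 88, 100, 108, 111, 108, 103, 99, 96, 92, 88, 83, 77, 71, 67, 65, 68]
t=7: [80, 92, 103, 111, 114, 112, 108, 103, 99, 96, 91, 86, 80, 74, 70, 69, 72]
t=8: [84, 96, 106, 114, 117, 116, 112, 108, 103, 99, 95, 89, 83, 77, 73, 73, 76]
t=9: [88, 99, 110, 117, 120, 120, 117, 112, 108, 103, 98, 93, 86, 80, 77, 76, 80]
t=10: [92, 103, 113, 121, 124, 124, 121, 117, 112, 107, 102, 96, 90, 84, 80, 80, 84]
t=11: [97, 107, 116, 121, 121, 121, 122, 121, 117, 112, 106, 100, 94, 88, 85, 85, 89]
t=12: [101, 111, 119, 123, 124, 123, 123, 123, 121, 116, 111, 104, 98, 92, 89, 90, 94]
t=13: [106, 115, 120, 122, 121, 121, 122, 122, 122, 120, 115, 109, 102, 96, 94, 94, 99]
t=14: [111, 119, 123, 124, 123, 123, 123, 123, 123, 123, 120, 113, 107, 101, 98, 99, 103]
t=15: [116, 120, 122, 121, 121, 122, 122, 122, 122, 123, 122, 118, 112, 106, 103, 104, 108]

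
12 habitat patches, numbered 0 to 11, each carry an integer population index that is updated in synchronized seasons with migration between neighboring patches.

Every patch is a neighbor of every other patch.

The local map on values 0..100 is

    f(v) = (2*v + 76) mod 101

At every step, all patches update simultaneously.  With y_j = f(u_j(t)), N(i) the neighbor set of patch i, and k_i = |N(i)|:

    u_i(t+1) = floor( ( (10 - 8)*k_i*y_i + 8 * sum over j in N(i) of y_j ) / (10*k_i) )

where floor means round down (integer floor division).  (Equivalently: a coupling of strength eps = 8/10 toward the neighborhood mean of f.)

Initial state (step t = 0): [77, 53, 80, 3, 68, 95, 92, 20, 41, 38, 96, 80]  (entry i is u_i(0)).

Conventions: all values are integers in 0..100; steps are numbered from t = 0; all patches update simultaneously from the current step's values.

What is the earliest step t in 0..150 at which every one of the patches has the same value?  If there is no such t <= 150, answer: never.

Answer: 4
Key observation: Synchronization is absorbing here: once all patches are equal they stay equal, and step 4 is the first all-equal step.

Derivation:
t=0: [77, 53, 80, 3, 68, 95, 92, 20, 41, 38, 96, 80]  (not all equal)
t=1: [45, 52, 46, 52, 43, 50, 49, 44, 49, 48, 50, 46]  (not all equal)
t=2: [69, 71, 70, 71, 69, 71, 70, 69, 70, 70, 71, 70]  (not all equal)
t=3: [13, 14, 14, 14, 13, 14, 14, 13, 14, 14, 14, 14]  (not all equal)
t=4: [2, 2, 2, 2, 2, 2, 2, 2, 2, 2, 2, 2]  (all equal)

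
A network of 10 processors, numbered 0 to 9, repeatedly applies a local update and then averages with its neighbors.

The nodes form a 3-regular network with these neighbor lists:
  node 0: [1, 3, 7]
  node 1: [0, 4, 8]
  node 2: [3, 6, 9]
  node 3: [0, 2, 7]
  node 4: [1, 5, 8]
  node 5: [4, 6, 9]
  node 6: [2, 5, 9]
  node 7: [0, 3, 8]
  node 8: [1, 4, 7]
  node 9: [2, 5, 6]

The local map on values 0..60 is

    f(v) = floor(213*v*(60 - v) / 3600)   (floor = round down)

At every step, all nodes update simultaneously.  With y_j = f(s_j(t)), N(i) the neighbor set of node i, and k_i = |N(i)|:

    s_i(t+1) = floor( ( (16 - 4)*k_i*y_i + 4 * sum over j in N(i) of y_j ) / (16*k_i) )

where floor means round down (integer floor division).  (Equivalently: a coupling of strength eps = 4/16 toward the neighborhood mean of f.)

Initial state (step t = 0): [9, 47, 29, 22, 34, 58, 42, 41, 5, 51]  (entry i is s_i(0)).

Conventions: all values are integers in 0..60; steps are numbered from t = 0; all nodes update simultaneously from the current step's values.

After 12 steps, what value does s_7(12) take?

Answer: s_7(12) = 52

Derivation:
t=0: [9, 47, 29, 22, 34, 58, 42, 41, 5, 51]
t=1: [31, 34, 49, 47, 43, 14, 40, 42, 23, 28]
t=2: [50, 51, 34, 37, 43, 40, 45, 44, 49, 49]
t=3: [31, 28, 49, 47, 41, 44, 40, 39, 32, 34]
t=4: [51, 52, 34, 38, 46, 42, 45, 47, 52, 48]
t=5: [29, 25, 49, 46, 36, 42, 40, 35, 26, 36]
t=6: [51, 51, 34, 39, 50, 45, 45, 50, 51, 48]
t=7: [28, 27, 49, 45, 29, 37, 39, 30, 27, 36]
t=8: [51, 52, 34, 40, 52, 50, 47, 51, 52, 49]
t=9: [28, 24, 48, 44, 24, 29, 36, 28, 24, 33]
t=10: [51, 51, 37, 42, 51, 52, 49, 51, 51, 50]
t=11: [28, 27, 46, 41, 26, 25, 31, 28, 27, 30]
t=12: [52, 52, 41, 46, 51, 51, 51, 52, 52, 51]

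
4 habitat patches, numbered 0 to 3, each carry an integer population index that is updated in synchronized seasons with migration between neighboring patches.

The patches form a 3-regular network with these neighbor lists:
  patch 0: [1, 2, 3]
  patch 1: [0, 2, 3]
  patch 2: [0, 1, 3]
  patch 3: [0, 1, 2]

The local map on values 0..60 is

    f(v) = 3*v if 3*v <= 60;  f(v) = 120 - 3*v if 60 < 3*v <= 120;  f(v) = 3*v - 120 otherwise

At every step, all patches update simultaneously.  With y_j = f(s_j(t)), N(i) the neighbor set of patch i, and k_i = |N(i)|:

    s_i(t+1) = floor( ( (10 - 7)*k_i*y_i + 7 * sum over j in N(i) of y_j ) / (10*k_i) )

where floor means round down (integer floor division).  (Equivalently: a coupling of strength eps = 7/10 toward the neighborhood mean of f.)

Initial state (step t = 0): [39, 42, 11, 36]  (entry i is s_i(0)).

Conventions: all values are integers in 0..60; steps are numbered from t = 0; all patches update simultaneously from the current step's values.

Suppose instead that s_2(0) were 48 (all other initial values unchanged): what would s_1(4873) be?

Simulating step by step:
t=0: [39, 42, 48, 36]
t=1: [10, 10, 12, 11]
t=2: [32, 32, 32, 32]
t=3: [24, 24, 24, 24]
t=4: [48, 48, 48, 48]
t=5: [24, 24, 24, 24]

Answer: s_1(4873) = 24
Key observation: The state at step 3, [24, 24, 24, 24], reappears at step 5: the system is in a cycle of period 2 from step 3 on.  Therefore the state at step 4873 equals the state at step 3 + ((4873 - 3) mod 2) = 3, which is [24, 24, 24, 24].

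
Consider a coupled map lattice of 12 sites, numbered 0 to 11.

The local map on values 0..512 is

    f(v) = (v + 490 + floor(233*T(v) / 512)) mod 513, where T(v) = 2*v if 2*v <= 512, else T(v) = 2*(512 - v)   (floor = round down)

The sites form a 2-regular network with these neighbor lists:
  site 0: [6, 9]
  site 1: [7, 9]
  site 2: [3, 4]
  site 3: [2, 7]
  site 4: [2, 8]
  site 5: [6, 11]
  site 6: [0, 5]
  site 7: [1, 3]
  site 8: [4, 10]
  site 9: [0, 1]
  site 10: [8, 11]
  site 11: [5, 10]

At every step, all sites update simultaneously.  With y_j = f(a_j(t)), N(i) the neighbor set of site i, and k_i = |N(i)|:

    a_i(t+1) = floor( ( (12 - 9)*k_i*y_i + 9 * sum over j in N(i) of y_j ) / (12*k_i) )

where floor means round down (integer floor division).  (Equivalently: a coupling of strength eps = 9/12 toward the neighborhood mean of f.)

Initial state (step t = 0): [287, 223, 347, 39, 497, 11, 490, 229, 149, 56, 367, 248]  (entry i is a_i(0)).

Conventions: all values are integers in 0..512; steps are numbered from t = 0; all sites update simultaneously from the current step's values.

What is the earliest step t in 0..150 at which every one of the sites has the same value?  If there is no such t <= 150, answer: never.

Simulating step by step:
t=0: [287, 223, 347, 39, 497, 11, 490, 229, 149, 56, 367, 248]  (not all equal)
t=1: [330, 286, 320, 345, 397, 479, 488, 273, 426, 347, 385, 482]  (not all equal)
t=2: [478, 469, 474, 470, 476, 486, 480, 469, 478, 471, 481, 482]  (not all equal)
t=3: [485, 485, 485, 485, 485, 486, 485, 485, 485, 485, 485, 486]  (not all equal)
t=4: [486, 486, 486, 486, 486, 486, 486, 486, 486, 486, 486, 486]  (all equal)

Answer: 4
Key observation: Synchronization is absorbing here: once all sites are equal they stay equal, and step 4 is the first all-equal step.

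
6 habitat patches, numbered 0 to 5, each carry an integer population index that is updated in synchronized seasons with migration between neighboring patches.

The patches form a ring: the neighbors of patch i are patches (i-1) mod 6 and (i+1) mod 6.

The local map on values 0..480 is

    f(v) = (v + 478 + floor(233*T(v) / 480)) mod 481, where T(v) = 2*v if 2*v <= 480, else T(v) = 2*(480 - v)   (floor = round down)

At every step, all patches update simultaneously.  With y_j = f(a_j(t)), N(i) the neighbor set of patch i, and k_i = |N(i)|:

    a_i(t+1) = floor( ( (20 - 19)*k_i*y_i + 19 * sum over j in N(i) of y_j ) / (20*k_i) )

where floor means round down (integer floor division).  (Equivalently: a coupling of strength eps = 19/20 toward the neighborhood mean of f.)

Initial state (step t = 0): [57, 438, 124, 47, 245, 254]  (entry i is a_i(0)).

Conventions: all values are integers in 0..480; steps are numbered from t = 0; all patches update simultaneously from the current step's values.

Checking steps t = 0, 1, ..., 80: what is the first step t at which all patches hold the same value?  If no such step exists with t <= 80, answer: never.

Simulating step by step:
t=0: [57, 438, 124, 47, 245, 254]  (not all equal)
t=1: [454, 190, 279, 342, 289, 298]  (not all equal)
t=2: [423, 468, 423, 471, 471, 473]  (not all equal)
t=3: [475, 475, 475, 475, 476, 475]  (not all equal)
t=4: [476, 476, 476, 476, 476, 476]  (all equal)

Answer: 4
Key observation: Synchronization is absorbing here: once all patches are equal they stay equal, and step 4 is the first all-equal step.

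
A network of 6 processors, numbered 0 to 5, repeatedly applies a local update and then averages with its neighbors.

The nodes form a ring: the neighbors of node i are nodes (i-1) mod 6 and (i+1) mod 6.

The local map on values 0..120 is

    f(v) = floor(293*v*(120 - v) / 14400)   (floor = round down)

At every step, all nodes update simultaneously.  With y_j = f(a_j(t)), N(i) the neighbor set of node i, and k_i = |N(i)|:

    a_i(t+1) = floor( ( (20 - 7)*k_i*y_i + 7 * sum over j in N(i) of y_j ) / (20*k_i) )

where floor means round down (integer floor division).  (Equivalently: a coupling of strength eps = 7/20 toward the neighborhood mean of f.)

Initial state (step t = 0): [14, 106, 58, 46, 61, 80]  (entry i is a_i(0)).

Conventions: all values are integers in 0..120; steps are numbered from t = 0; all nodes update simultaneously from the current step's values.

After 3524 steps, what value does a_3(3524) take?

Simulating step by step:
t=0: [14, 106, 58, 46, 61, 80]
t=1: [36, 37, 64, 70, 70, 60]
t=2: [63, 63, 70, 71, 71, 70]
t=3: [72, 72, 71, 70, 70, 71]
t=4: [70, 70, 70, 70, 70, 70]
t=5: [71, 71, 71, 71, 71, 71]
t=6: [70, 70, 70, 70, 70, 70]

Answer: a_3(3524) = 70
Key observation: The state at step 4, [70, 70, 70, 70, 70, 70], reappears at step 6: the system is in a cycle of period 2 from step 4 on.  Therefore the state at step 3524 equals the state at step 4 + ((3524 - 4) mod 2) = 4, which is [70, 70, 70, 70, 70, 70].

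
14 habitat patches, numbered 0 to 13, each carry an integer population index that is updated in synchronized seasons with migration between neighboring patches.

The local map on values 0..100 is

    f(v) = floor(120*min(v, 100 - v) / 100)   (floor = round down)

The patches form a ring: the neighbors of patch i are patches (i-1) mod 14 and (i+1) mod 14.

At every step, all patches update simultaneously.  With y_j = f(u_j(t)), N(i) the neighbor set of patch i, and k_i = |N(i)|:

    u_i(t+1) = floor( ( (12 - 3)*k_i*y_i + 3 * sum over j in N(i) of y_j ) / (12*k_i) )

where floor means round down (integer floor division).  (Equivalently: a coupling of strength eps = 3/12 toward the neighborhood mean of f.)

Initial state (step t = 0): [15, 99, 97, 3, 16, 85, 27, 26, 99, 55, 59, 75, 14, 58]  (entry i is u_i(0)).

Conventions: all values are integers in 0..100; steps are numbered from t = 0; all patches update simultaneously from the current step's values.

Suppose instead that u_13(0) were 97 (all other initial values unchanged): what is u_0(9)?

Answer: u_0(9) = 25
Key observation: This trace re-runs the system from the modified initial state.

Derivation:
t=0: [15, 99, 97, 3, 16, 85, 27, 26, 99, 55, 59, 75, 14, 97]
t=1: [14, 3, 2, 5, 16, 19, 30, 27, 11, 46, 47, 30, 16, 6]
t=2: [13, 4, 2, 7, 17, 23, 33, 30, 20, 49, 53, 36, 19, 9]
t=3: [13, 5, 3, 8, 19, 27, 37, 34, 29, 53, 54, 42, 23, 12]
t=4: [13, 6, 4, 9, 21, 32, 42, 39, 37, 53, 54, 47, 28, 15]
t=5: [14, 7, 5, 11, 24, 37, 48, 46, 45, 54, 55, 53, 34, 19]
t=6: [15, 8, 7, 14, 28, 43, 55, 55, 54, 54, 54, 53, 39, 23]
t=7: [18, 10, 9, 17, 33, 49, 53, 54, 54, 55, 55, 54, 44, 28]
t=8: [21, 12, 11, 21, 39, 55, 56, 55, 54, 54, 54, 54, 50, 33]
t=9: [25, 15, 14, 26, 44, 52, 52, 53, 54, 55, 55, 55, 56, 39]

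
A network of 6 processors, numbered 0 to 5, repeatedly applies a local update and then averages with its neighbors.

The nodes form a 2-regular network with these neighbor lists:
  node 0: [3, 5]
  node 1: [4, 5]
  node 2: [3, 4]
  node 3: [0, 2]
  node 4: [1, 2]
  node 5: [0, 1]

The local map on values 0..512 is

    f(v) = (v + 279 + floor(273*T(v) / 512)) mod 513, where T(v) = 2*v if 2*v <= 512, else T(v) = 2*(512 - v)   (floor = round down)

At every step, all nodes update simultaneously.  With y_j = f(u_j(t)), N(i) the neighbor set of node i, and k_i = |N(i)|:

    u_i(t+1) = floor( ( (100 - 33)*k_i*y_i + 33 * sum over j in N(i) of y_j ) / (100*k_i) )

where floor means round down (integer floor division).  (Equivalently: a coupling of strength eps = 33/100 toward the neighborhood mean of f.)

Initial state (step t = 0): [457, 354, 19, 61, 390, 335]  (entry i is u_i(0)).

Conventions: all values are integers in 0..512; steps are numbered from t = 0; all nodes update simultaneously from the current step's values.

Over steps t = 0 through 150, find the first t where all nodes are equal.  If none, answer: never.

Simulating step by step:
t=0: [457, 354, 19, 61, 390, 335]  (not all equal)
t=1: [302, 287, 327, 370, 291, 287]  (not all equal)
t=2: [290, 292, 289, 288, 291, 291]  (not all equal)
t=3: [292, 292, 292, 292, 292, 292]  (all equal)

Answer: 3
Key observation: Synchronization is absorbing here: once all nodes are equal they stay equal, and step 3 is the first all-equal step.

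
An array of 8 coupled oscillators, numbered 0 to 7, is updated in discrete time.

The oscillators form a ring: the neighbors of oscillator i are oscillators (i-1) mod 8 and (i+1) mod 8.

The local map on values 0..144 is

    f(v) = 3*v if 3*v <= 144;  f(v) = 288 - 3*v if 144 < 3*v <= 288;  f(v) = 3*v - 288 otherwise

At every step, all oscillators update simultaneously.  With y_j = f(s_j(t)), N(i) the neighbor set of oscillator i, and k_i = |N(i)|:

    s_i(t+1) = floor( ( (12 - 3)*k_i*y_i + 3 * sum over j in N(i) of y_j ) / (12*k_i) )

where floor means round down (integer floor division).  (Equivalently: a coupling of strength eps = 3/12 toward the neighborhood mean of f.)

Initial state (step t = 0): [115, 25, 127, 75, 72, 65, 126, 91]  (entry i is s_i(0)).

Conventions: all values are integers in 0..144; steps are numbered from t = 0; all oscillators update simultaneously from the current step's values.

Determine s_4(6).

Answer: s_4(6) = 42

Derivation:
t=0: [115, 25, 127, 75, 72, 65, 126, 91]
t=1: [54, 75, 87, 67, 73, 90, 81, 29]
t=2: [113, 66, 39, 77, 64, 27, 46, 86]
t=3: [53, 88, 106, 69, 89, 90, 117, 46]
t=4: [117, 37, 35, 67, 28, 24, 66, 127]
t=5: [72, 104, 103, 88, 82, 75, 88, 88]
t=6: [60, 29, 21, 25, 42, 55, 28, 30]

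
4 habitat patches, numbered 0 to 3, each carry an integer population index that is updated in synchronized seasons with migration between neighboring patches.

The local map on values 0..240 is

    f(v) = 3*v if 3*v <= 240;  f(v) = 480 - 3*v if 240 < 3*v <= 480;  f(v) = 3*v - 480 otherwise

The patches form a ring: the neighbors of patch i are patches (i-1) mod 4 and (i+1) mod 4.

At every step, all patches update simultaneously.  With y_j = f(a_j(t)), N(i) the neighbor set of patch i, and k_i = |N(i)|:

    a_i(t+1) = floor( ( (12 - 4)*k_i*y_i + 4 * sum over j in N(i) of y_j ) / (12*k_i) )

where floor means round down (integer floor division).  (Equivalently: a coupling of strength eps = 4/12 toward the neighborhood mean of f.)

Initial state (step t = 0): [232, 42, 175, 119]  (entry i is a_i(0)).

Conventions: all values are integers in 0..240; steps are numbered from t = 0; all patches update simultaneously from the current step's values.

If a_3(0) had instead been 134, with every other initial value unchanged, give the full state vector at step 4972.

Answer: [16, 32, 16, 32]
Key observation: The state at step 13, [64, 80, 64, 80], reappears at step 17: the system is in a cycle of period 4 from step 13 on.  Therefore the state at step 4972 equals the state at step 13 + ((4972 - 13) mod 4) = 16, which is [16, 32, 16, 32].

Derivation:
t=0: [232, 42, 175, 134]
t=1: [178, 127, 64, 95]
t=2: [85, 107, 177, 171]
t=3: [182, 152, 66, 68]
t=4: [82, 60, 170, 180]
t=5: [196, 164, 60, 84]
t=6: [112, 56, 160, 200]
t=7: [144, 136, 48, 104]
t=8: [72, 80, 136, 144]
t=9: [192, 208, 96, 80]
t=10: [128, 144, 192, 208]
t=11: [96, 64, 96, 128]
t=12: [176, 192, 176, 128]
t=13: [64, 80, 64, 80]
t=14: [208, 224, 208, 224]
t=15: [160, 176, 160, 176]
t=16: [16, 32, 16, 32]
t=17: [64, 80, 64, 80]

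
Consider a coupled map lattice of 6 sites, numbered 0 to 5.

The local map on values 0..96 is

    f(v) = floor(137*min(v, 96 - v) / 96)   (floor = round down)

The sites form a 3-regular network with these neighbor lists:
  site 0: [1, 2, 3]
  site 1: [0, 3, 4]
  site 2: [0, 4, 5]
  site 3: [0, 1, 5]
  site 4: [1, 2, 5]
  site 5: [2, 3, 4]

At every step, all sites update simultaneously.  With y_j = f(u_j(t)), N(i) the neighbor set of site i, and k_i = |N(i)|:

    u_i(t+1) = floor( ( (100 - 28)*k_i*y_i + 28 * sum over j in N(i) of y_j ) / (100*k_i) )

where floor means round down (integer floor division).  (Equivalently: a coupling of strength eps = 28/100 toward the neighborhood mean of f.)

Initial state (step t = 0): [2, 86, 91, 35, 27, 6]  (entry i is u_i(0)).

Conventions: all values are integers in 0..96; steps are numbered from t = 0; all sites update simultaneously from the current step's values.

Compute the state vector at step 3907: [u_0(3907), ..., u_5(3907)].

Simulating step by step:
t=0: [2, 86, 91, 35, 27, 6]
t=1: [7, 18, 9, 37, 30, 14]
t=2: [14, 27, 15, 42, 35, 23]
t=3: [24, 39, 24, 50, 43, 35]
t=4: [38, 54, 37, 59, 56, 50]
t=5: [54, 57, 53, 54, 57, 61]
t=6: [58, 55, 59, 57, 55, 51]
t=7: [54, 57, 53, 56, 58, 61]
t=8: [58, 55, 59, 56, 54, 51]
t=9: [54, 57, 53, 57, 58, 61]
t=10: [58, 55, 59, 54, 54, 51]
t=11: [54, 57, 53, 58, 58, 61]
t=12: [58, 55, 59, 54, 54, 51]

Answer: [54, 57, 53, 58, 58, 61]
Key observation: The state at step 10, [58, 55, 59, 54, 54, 51], reappears at step 12: the system is in a cycle of period 2 from step 10 on.  Therefore the state at step 3907 equals the state at step 10 + ((3907 - 10) mod 2) = 11, which is [54, 57, 53, 58, 58, 61].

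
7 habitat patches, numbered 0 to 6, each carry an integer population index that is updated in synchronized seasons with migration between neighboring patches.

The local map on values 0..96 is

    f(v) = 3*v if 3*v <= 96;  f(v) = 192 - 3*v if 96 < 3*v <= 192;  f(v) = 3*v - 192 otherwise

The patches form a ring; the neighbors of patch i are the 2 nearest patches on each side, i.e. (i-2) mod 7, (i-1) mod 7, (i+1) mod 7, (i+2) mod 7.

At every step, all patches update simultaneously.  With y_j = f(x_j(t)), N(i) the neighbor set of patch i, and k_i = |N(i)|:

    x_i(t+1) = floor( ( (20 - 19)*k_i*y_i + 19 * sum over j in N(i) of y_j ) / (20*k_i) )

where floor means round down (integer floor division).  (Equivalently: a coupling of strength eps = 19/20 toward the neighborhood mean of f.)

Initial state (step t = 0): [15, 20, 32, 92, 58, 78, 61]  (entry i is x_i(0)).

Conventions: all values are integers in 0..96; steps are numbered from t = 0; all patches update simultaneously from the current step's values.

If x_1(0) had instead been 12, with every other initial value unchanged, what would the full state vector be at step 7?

Simulating step by step:
t=0: [15, 12, 32, 92, 58, 78, 61]
t=1: [45, 57, 48, 49, 55, 39, 33]
t=2: [59, 58, 38, 42, 63, 56, 47]
t=3: [41, 50, 28, 32, 52, 33, 16]
t=4: [66, 72, 61, 65, 78, 63, 59]
t=5: [12, 9, 18, 18, 9, 15, 18]
t=6: [44, 48, 36, 39, 50, 42, 34]
t=7: [71, 75, 57, 60, 76, 66, 55]

Answer: [71, 75, 57, 60, 76, 66, 55]
Key observation: This trace re-runs the system from the modified initial state.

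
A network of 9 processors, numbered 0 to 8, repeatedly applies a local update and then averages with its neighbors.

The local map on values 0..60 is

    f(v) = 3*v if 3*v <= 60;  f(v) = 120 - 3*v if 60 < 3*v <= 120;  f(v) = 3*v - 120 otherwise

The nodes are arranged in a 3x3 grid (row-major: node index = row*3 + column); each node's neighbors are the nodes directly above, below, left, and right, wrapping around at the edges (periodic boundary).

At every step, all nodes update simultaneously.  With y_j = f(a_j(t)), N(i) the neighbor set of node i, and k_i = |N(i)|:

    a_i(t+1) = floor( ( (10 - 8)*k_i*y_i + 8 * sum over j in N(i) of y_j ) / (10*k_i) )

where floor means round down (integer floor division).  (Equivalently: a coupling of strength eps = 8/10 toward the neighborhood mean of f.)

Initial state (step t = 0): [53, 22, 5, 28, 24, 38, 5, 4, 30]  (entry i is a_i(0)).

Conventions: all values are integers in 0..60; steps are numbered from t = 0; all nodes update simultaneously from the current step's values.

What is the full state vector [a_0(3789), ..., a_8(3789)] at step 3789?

Answer: [54, 55, 54, 54, 55, 54, 54, 55, 54]
Key observation: The state at step 23, [6, 7, 6, 6, 7, 6, 6, 7, 6], reappears at step 27: the system is in a cycle of period 4 from step 23 on.  Therefore the state at step 3789 equals the state at step 23 + ((3789 - 23) mod 4) = 25, which is [54, 55, 54, 54, 55, 54, 54, 55, 54].

Derivation:
t=0: [53, 22, 5, 28, 24, 38, 5, 4, 30]
t=1: [31, 33, 28, 28, 31, 27, 26, 31, 15]
t=2: [32, 27, 33, 34, 30, 36, 35, 32, 37]
t=3: [23, 27, 21, 19, 24, 18, 18, 23, 16]
t=4: [51, 49, 49, 52, 49, 52, 52, 48, 52]
t=5: [31, 27, 31, 33, 30, 32, 33, 30, 31]
t=6: [27, 30, 28, 24, 28, 25, 25, 29, 25]
t=7: [39, 34, 39, 42, 38, 42, 42, 37, 40]
t=8: [7, 7, 6, 5, 9, 4, 4, 7, 4]
t=9: [17, 21, 16, 17, 19, 16, 16, 18, 15]
t=10: [51, 53, 49, 51, 53, 49, 49, 52, 48]
t=11: [31, 34, 30, 31, 34, 30, 30, 33, 28]
t=12: [26, 22, 28, 26, 22, 28, 28, 24, 29]
t=13: [42, 46, 40, 42, 46, 40, 40, 45, 37]
t=14: [6, 11, 6, 6, 11, 6, 7, 12, 4]
t=15: [21, 27, 19, 21, 27, 19, 21, 27, 21]
t=16: [53, 46, 53, 53, 46, 53, 53, 46, 53]
t=17: [34, 26, 34, 34, 26, 34, 34, 26, 34]
t=18: [22, 32, 22, 22, 32, 22, 22, 32, 22]
t=19: [48, 36, 48, 48, 36, 48, 48, 36, 48]
t=20: [21, 16, 21, 21, 16, 21, 21, 16, 21]
t=21: [55, 51, 55, 55, 51, 55, 55, 51, 55]
t=22: [42, 37, 42, 42, 37, 42, 42, 37, 42]
t=23: [6, 7, 6, 6, 7, 6, 6, 7, 6]
t=24: [18, 19, 18, 18, 19, 18, 18, 19, 18]
t=25: [54, 55, 54, 54, 55, 54, 54, 55, 54]
t=26: [42, 43, 42, 42, 43, 42, 42, 43, 42]
t=27: [6, 7, 6, 6, 7, 6, 6, 7, 6]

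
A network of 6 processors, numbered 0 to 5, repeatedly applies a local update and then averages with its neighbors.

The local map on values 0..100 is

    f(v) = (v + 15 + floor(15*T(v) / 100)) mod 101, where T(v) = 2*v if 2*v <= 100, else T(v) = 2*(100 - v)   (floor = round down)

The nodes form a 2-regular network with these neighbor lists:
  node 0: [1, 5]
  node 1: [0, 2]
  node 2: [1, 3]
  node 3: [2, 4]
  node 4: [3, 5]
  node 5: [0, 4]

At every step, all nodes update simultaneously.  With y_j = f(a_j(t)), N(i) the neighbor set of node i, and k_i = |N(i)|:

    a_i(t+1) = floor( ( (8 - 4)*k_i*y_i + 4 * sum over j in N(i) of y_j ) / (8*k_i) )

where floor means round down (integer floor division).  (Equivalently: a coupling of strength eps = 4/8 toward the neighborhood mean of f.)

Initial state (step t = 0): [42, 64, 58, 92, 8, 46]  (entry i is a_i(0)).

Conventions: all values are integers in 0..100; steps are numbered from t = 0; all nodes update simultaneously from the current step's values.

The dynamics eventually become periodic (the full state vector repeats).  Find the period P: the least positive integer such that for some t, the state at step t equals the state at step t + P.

Answer: 19
Key observation: The state at step 27, [30, 30, 30, 30, 30, 30], reappears at step 46 — and no state repeats earlier — so the cycle the system enters has period 19.

Derivation:
t=0: [42, 64, 58, 92, 8, 46]
t=1: [75, 83, 66, 31, 33, 60]
t=2: [70, 48, 59, 64, 64, 82]
t=3: [66, 83, 84, 88, 67, 46]
t=4: [64, 24, 2, 25, 65, 82]
t=5: [56, 49, 31, 50, 57, 45]
t=6: [79, 73, 67, 74, 80, 78]
t=7: [98, 95, 93, 70, 48, 74]
t=8: [32, 10, 30, 68, 86, 70]
t=9: [58, 41, 57, 60, 48, 62]
t=10: [81, 76, 80, 83, 82, 84]
t=11: [25, 49, 25, 1, 1, 1]
t=12: [47, 62, 47, 23, 16, 23]
t=13: [71, 82, 71, 49, 39, 49]
t=14: [66, 47, 66, 78, 71, 78]
t=15: [89, 83, 89, 95, 96, 95]
t=16: [6, 4, 6, 9, 10, 9]
t=17: [22, 21, 22, 25, 27, 25]
t=18: [43, 42, 43, 46, 48, 46]
t=19: [70, 69, 70, 73, 75, 73]
t=20: [94, 93, 94, 95, 96, 95]
t=21: [9, 9, 9, 10, 10, 10]
t=22: [26, 26, 26, 27, 28, 27]
t=23: [48, 48, 48, 49, 50, 49]
t=24: [77, 77, 77, 78, 79, 78]
t=25: [98, 98, 98, 99, 99, 99]
t=26: [12, 12, 12, 12, 13, 12]
t=27: [30, 30, 30, 30, 30, 30]
t=28: [54, 54, 54, 54, 54, 54]
t=29: [82, 82, 82, 82, 82, 82]
t=30: [1, 1, 1, 1, 1, 1]
t=31: [16, 16, 16, 16, 16, 16]
t=32: [35, 35, 35, 35, 35, 35]
t=33: [60, 60, 60, 60, 60, 60]
t=34: [87, 87, 87, 87, 87, 87]
t=35: [4, 4, 4, 4, 4, 4]
t=36: [20, 20, 20, 20, 20, 20]
t=37: [41, 41, 41, 41, 41, 41]
t=38: [68, 68, 68, 68, 68, 68]
t=39: [92, 92, 92, 92, 92, 92]
t=40: [8, 8, 8, 8, 8, 8]
t=41: [25, 25, 25, 25, 25, 25]
t=42: [47, 47, 47, 47, 47, 47]
t=43: [76, 76, 76, 76, 76, 76]
t=44: [98, 98, 98, 98, 98, 98]
t=45: [12, 12, 12, 12, 12, 12]
t=46: [30, 30, 30, 30, 30, 30]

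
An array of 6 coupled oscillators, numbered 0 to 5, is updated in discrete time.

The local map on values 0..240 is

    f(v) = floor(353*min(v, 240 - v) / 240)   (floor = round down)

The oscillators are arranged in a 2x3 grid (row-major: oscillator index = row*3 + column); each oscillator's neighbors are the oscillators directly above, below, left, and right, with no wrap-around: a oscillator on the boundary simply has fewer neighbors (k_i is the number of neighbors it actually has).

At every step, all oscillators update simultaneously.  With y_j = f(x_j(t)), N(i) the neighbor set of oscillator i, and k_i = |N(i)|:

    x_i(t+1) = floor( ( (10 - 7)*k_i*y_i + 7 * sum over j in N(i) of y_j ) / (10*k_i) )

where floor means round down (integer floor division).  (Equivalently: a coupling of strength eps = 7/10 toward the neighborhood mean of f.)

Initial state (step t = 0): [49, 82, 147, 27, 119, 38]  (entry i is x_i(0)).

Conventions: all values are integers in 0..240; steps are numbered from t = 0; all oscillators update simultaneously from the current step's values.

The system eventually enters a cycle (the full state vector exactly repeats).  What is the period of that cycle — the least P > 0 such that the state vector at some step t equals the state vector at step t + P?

Answer: 14
Key observation: The state at step 16, [139, 139, 139, 139, 139, 139], reappears at step 30 — and no state repeats earlier — so the cycle the system enters has period 14.

Derivation:
t=0: [49, 82, 147, 27, 119, 38]
t=1: [77, 125, 102, 98, 102, 125]
t=2: [143, 147, 163, 135, 157, 155]
t=3: [144, 128, 125, 138, 133, 119]
t=4: [152, 158, 169, 149, 161, 166]
t=5: [127, 117, 111, 125, 119, 109]
t=6: [169, 169, 165, 170, 169, 166]
t=7: [103, 105, 107, 103, 104, 107]
t=8: [152, 153, 155, 151, 153, 155]
t=9: [128, 127, 125, 128, 127, 125]
t=10: [164, 166, 167, 164, 166, 167]
t=11: [109, 108, 107, 109, 108, 107]
t=12: [159, 158, 157, 159, 158, 157]
t=13: [119, 120, 121, 119, 120, 121]
t=14: [175, 175, 175, 175, 175, 175]
t=15: [95, 95, 95, 95, 95, 95]
t=16: [139, 139, 139, 139, 139, 139]
t=17: [148, 148, 148, 148, 148, 148]
t=18: [135, 135, 135, 135, 135, 135]
t=19: [154, 154, 154, 154, 154, 154]
t=20: [126, 126, 126, 126, 126, 126]
t=21: [167, 167, 167, 167, 167, 167]
t=22: [107, 107, 107, 107, 107, 107]
t=23: [157, 157, 157, 157, 157, 157]
t=24: [122, 122, 122, 122, 122, 122]
t=25: [173, 173, 173, 173, 173, 173]
t=26: [98, 98, 98, 98, 98, 98]
t=27: [144, 144, 144, 144, 144, 144]
t=28: [141, 141, 141, 141, 141, 141]
t=29: [145, 145, 145, 145, 145, 145]
t=30: [139, 139, 139, 139, 139, 139]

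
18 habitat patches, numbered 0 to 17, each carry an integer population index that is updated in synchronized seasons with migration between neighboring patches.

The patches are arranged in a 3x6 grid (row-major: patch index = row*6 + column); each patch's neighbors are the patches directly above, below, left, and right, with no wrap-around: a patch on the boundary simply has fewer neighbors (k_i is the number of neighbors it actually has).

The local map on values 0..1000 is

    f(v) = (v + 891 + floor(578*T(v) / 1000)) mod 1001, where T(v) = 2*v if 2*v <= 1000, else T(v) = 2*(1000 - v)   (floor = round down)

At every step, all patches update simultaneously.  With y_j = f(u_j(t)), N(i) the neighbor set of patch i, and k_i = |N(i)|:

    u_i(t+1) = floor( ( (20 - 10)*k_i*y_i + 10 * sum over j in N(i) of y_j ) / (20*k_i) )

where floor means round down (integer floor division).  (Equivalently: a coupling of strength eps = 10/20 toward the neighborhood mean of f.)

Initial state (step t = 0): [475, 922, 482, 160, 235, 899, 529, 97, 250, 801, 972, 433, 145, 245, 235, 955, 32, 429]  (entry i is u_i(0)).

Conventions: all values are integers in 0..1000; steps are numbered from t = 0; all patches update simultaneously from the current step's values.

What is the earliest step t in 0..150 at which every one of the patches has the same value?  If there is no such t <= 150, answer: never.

Answer: 6
Key observation: Synchronization is absorbing here: once all patches are equal they stay equal, and step 6 is the first all-equal step.

Derivation:
t=0: [475, 922, 482, 160, 235, 899, 529, 97, 250, 801, 972, 433, 145, 245, 235, 955, 32, 429]  (not all equal)
t=1: [923, 774, 725, 491, 536, 757, 684, 388, 507, 767, 834, 847, 446, 325, 488, 827, 913, 852]  (not all equal)
t=2: [917, 889, 939, 944, 946, 932, 882, 790, 923, 931, 920, 915, 807, 714, 883, 919, 908, 910]  (not all equal)
t=3: [904, 907, 900, 898, 899, 900, 911, 917, 904, 900, 901, 902, 920, 925, 910, 903, 903, 903]  (not all equal)
t=4: [903, 903, 904, 905, 905, 905, 902, 902, 904, 904, 905, 905, 902, 901, 903, 904, 905, 905]  (not all equal)
t=5: [905, 904, 904, 904, 904, 904, 905, 904, 904, 904, 904, 904, 905, 905, 904, 904, 904, 904]  (not all equal)
t=6: [904, 904, 904, 904, 904, 904, 904, 904, 904, 904, 904, 904, 904, 904, 904, 904, 904, 904]  (all equal)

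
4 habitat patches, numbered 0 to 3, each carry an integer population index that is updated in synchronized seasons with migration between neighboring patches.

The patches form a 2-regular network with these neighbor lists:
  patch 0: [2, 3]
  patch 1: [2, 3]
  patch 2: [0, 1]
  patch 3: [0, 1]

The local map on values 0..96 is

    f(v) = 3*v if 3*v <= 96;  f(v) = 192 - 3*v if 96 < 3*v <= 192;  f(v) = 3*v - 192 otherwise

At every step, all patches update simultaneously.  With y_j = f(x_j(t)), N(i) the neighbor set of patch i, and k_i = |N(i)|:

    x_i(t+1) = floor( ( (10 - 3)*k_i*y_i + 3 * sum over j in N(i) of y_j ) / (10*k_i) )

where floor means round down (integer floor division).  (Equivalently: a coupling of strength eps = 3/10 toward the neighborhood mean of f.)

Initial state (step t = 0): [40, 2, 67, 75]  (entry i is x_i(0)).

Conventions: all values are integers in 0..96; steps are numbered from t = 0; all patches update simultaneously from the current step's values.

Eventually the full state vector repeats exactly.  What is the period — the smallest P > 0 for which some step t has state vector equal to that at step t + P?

Simulating step by step:
t=0: [40, 2, 67, 75]
t=1: [56, 10, 18, 34]
t=2: [38, 42, 45, 71]
t=3: [66, 57, 61, 36]
t=4: [18, 28, 10, 62]
t=5: [43, 64, 41, 24]
t=6: [65, 21, 57, 59]
t=7: [7, 49, 24, 20]
t=8: [34, 51, 60, 51]
t=9: [70, 34, 27, 46]
t=10: [32, 83, 72, 54]
t=11: [75, 48, 39, 43]
t=12: [43, 54, 64, 56]
t=13: [47, 24, 13, 30]
t=14: [55, 69, 45, 81]
t=15: [35, 26, 46, 42]
t=16: [78, 72, 62, 70]
t=17: [33, 20, 14, 22]
t=18: [81, 58, 52, 69]
t=19: [43, 20, 35, 20]
t=20: [66, 64, 79, 60]
t=21: [12, 8, 32, 9]
t=22: [43, 35, 76, 27]
t=23: [61, 78, 47, 79]
t=24: [20, 43, 43, 39]
t=25: [62, 64, 62, 70]
t=26: [7, 3, 5, 13]
t=27: [22, 14, 15, 31]
t=28: [66, 50, 47, 81]
t=29: [19, 44, 42, 42]
t=30: [59, 61, 63, 63]
t=31: [11, 7, 5, 5]
t=32: [27, 19, 18, 18]
t=33: [72, 56, 58, 58]
t=34: [22, 22, 19, 19]
t=35: [63, 63, 59, 59]
t=36: [6, 6, 11, 11]
t=37: [22, 22, 28, 28]
t=38: [71, 71, 78, 78]
t=39: [27, 27, 35, 35]
t=40: [82, 82, 85, 85]
t=41: [56, 56, 60, 60]
t=42: [20, 20, 15, 15]
t=43: [55, 55, 49, 49]
t=44: [32, 32, 39, 39]
t=45: [89, 89, 81, 81]
t=46: [67, 67, 58, 58]
t=47: [11, 11, 15, 15]
t=48: [36, 36, 41, 41]
t=49: [79, 79, 73, 73]
t=50: [39, 39, 32, 32]
t=51: [81, 81, 89, 89]
t=52: [58, 58, 67, 67]
t=53: [15, 15, 11, 11]
t=54: [41, 41, 36, 36]
t=55: [73, 73, 79, 79]
t=56: [32, 32, 39, 39]

Answer: 12
Key observation: The state at step 44, [32, 32, 39, 39], reappears at step 56 — and no state repeats earlier — so the cycle the system enters has period 12.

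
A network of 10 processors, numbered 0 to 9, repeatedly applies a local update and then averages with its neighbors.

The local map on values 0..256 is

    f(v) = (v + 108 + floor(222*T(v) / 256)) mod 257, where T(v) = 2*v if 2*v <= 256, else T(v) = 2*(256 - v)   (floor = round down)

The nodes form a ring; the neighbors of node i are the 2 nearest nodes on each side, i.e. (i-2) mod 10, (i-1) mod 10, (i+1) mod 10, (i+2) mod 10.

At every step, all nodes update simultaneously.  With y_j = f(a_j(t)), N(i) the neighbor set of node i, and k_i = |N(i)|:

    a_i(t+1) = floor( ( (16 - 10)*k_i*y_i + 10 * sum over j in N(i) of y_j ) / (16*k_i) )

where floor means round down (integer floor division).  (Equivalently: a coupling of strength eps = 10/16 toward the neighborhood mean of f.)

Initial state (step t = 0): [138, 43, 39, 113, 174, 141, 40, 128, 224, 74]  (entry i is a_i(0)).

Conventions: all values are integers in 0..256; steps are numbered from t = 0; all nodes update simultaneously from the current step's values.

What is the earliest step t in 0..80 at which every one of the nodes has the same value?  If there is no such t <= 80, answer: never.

Simulating step by step:
t=0: [138, 43, 39, 113, 174, 141, 40, 128, 224, 74]  (not all equal)
t=1: [169, 181, 196, 184, 184, 187, 189, 167, 152, 136]  (not all equal)
t=2: [171, 166, 158, 157, 156, 159, 163, 172, 176, 180]  (not all equal)
t=3: [169, 172, 176, 177, 178, 176, 173, 169, 167, 166]  (not all equal)
t=4: [169, 168, 166, 165, 164, 165, 167, 169, 170, 171]  (not all equal)
t=5: [170, 171, 172, 172, 173, 172, 171, 170, 170, 169]  (not all equal)
t=6: [169, 169, 168, 168, 167, 168, 168, 169, 169, 169]  (not all equal)
t=7: [170, 170, 170, 171, 171, 171, 170, 170, 170, 170]  (not all equal)
t=8: [170, 169, 169, 169, 169, 169, 169, 169, 170, 170]  (not all equal)
t=9: [170, 170, 170, 170, 170, 170, 170, 170, 170, 170]  (all equal)

Answer: 9
Key observation: Synchronization is absorbing here: once all nodes are equal they stay equal, and step 9 is the first all-equal step.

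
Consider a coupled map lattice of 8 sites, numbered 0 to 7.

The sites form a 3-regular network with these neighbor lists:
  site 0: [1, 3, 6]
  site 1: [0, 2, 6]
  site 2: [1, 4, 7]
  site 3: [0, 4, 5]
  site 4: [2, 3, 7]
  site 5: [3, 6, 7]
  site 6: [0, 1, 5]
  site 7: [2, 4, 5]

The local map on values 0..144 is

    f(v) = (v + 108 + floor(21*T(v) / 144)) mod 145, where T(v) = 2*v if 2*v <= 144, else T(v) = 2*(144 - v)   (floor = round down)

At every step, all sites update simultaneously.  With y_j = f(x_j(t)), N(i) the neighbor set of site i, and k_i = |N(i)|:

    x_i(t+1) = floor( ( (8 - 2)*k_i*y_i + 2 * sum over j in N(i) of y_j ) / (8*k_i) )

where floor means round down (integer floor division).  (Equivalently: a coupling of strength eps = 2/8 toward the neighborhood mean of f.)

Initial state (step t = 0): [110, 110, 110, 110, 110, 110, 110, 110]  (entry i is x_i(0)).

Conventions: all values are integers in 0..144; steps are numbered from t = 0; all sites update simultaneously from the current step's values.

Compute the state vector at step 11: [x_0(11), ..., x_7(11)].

Answer: [119, 119, 119, 119, 119, 119, 119, 119]

Derivation:
t=0: [110, 110, 110, 110, 110, 110, 110, 110]
t=1: [82, 82, 82, 82, 82, 82, 82, 82]
t=2: [63, 63, 63, 63, 63, 63, 63, 63]
t=3: [44, 44, 44, 44, 44, 44, 44, 44]
t=4: [19, 19, 19, 19, 19, 19, 19, 19]
t=5: [132, 132, 132, 132, 132, 132, 132, 132]
t=6: [98, 98, 98, 98, 98, 98, 98, 98]
t=7: [74, 74, 74, 74, 74, 74, 74, 74]
t=8: [57, 57, 57, 57, 57, 57, 57, 57]
t=9: [36, 36, 36, 36, 36, 36, 36, 36]
t=10: [9, 9, 9, 9, 9, 9, 9, 9]
t=11: [119, 119, 119, 119, 119, 119, 119, 119]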